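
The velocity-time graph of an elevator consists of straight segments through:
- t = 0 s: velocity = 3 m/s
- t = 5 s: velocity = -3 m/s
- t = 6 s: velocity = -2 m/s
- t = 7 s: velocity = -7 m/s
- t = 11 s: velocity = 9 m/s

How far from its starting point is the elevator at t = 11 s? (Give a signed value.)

-3 m

Displacement is the signed area under the v-t curve.
0–5 s: ½(3 + -3)(5) = 0 m
5–6 s: ½(-3 + -2)(1) = -2.5 m
6–7 s: ½(-2 + -7)(1) = -4.5 m
7–11 s: ½(-7 + 9)(4) = 4 m
Net displacement = -3 m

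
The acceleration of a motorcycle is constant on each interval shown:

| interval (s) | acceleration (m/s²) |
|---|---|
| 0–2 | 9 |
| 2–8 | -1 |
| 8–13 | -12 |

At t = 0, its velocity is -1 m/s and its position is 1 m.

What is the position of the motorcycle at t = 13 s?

6 m

On each constant-a segment, Δv = aΔt and Δx = v₀Δt + ½aΔt²; chain segment to segment.
0–2 s: v starts -1 m/s; Δx = -1·2 + ½·9·2² = 16 m; v ends 17 m/s.
2–8 s: v starts 17 m/s; Δx = 17·6 + ½·-1·6² = 84 m; v ends 11 m/s.
8–13 s: v starts 11 m/s; Δx = 11·5 + ½·-12·5² = -95 m; v ends -49 m/s.
x(13) = 1 + Σ Δx = 6 m.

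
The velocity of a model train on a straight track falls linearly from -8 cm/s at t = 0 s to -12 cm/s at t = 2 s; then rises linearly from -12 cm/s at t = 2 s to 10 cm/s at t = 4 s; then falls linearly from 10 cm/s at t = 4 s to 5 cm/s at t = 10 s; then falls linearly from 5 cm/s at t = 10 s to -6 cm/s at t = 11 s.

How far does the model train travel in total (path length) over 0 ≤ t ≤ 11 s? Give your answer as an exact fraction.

1735/22 cm

Distance (not displacement) is the total path length: add the absolute areas under v-t.
0–2 s: |½(-8 + -12)(2)| = 20 cm
2–4 s: v = 0 at t = 34/11 s; triangle areas 72/11 + 50/11 = 122/11 cm
4–10 s: |½(10 + 5)(6)| = 45 cm
10–11 s: v = 0 at t = 115/11 s; triangle areas 25/22 + 18/11 = 61/22 cm
Total distance = 1735/22 cm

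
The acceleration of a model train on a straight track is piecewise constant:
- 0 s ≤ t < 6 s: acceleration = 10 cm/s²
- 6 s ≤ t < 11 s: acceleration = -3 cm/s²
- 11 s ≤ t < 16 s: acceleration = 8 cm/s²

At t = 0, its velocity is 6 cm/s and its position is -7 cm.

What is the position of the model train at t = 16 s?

856.5 cm

On each constant-a segment, Δv = aΔt and Δx = v₀Δt + ½aΔt²; chain segment to segment.
0–6 s: v starts 6 cm/s; Δx = 6·6 + ½·10·6² = 216 cm; v ends 66 cm/s.
6–11 s: v starts 66 cm/s; Δx = 66·5 + ½·-3·5² = 292.5 cm; v ends 51 cm/s.
11–16 s: v starts 51 cm/s; Δx = 51·5 + ½·8·5² = 355 cm; v ends 91 cm/s.
x(16) = -7 + Σ Δx = 856.5 cm.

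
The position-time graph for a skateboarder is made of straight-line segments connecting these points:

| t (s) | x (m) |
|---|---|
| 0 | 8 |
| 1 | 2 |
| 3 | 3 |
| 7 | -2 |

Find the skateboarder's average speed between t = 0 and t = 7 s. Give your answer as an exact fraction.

Average speed = (total path length)/(elapsed time); on a piecewise-linear x-t graph the path length is Σ|Δx|.
0–1 s: |Δx| = |2 − 8| = 6 m
1–3 s: |Δx| = |3 − 2| = 1 m
3–7 s: |Δx| = |-2 − 3| = 5 m
Total path = 12 m; average speed = 12/7 = 12/7 m/s.

12/7 m/s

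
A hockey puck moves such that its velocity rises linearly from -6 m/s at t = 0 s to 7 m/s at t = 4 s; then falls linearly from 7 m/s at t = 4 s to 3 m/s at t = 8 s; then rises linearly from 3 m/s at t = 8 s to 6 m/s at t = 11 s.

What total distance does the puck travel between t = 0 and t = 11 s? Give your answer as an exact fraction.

1211/26 m

Total distance travelled is ∫|v| dt — sum the magnitudes of each area piece.
0–4 s: v = 0 at t = 24/13 s; triangle areas 72/13 + 98/13 = 170/13 m
4–8 s: |½(7 + 3)(4)| = 20 m
8–11 s: |½(3 + 6)(3)| = 13.5 m
Total distance = 1211/26 m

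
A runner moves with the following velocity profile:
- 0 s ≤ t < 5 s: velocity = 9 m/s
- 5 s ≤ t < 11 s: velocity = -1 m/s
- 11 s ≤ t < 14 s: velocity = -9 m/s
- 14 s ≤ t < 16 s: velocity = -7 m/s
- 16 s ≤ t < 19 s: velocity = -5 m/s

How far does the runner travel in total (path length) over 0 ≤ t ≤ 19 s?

107 m

Distance (not displacement) is the total path length: add the absolute areas under v-t.
0–5 s: |9| × 5 = 45 m
5–11 s: |-1| × 6 = 6 m
11–14 s: |-9| × 3 = 27 m
14–16 s: |-7| × 2 = 14 m
16–19 s: |-5| × 3 = 15 m
Total distance = 107 m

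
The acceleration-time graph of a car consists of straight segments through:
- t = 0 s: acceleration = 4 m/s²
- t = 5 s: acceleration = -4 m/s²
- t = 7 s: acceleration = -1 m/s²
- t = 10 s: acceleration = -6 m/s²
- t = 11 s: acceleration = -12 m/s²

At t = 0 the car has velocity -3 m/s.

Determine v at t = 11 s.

-27.5 m/s

Δv equals the area under the a-t graph; then v = v₀ + Δv.
0–5 s: ½(4 + -4)(5) = 0 m/s
5–7 s: ½(-4 + -1)(2) = -5 m/s
7–10 s: ½(-1 + -6)(3) = -10.5 m/s
10–11 s: ½(-6 + -12)(1) = -9 m/s
Δv = -24.5 m/s, so v(11) = -3 + (-24.5) = -27.5 m/s.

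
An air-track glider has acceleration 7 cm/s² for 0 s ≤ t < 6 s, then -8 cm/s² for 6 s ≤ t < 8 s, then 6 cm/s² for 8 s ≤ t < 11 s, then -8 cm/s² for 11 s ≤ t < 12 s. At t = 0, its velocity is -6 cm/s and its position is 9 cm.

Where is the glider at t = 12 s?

276 cm

On each constant-a segment, Δv = aΔt and Δx = v₀Δt + ½aΔt²; chain segment to segment.
0–6 s: v starts -6 cm/s; Δx = -6·6 + ½·7·6² = 90 cm; v ends 36 cm/s.
6–8 s: v starts 36 cm/s; Δx = 36·2 + ½·-8·2² = 56 cm; v ends 20 cm/s.
8–11 s: v starts 20 cm/s; Δx = 20·3 + ½·6·3² = 87 cm; v ends 38 cm/s.
11–12 s: v starts 38 cm/s; Δx = 38·1 + ½·-8·1² = 34 cm; v ends 30 cm/s.
x(12) = 9 + Σ Δx = 276 cm.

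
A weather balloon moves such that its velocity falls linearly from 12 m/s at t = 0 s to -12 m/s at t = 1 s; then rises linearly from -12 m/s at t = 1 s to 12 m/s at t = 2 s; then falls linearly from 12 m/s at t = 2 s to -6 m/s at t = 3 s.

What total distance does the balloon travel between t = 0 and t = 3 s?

17 m

Total distance travelled is ∫|v| dt — sum the magnitudes of each area piece.
0–1 s: v = 0 at t = 0.5 s; triangle areas 3 + 3 = 6 m
1–2 s: v = 0 at t = 1.5 s; triangle areas 3 + 3 = 6 m
2–3 s: v = 0 at t = 8/3 s; triangle areas 4 + 1 = 5 m
Total distance = 17 m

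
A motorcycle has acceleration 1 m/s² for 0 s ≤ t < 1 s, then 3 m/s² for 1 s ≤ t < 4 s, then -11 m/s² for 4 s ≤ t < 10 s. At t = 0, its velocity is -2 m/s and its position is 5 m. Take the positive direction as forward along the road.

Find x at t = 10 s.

On each constant-a segment, Δv = aΔt and Δx = v₀Δt + ½aΔt²; chain segment to segment.
0–1 s: v starts -2 m/s; Δx = -2·1 + ½·1·1² = -1.5 m; v ends -1 m/s.
1–4 s: v starts -1 m/s; Δx = -1·3 + ½·3·3² = 10.5 m; v ends 8 m/s.
4–10 s: v starts 8 m/s; Δx = 8·6 + ½·-11·6² = -150 m; v ends -58 m/s.
x(10) = 5 + Σ Δx = -136 m.

-136 m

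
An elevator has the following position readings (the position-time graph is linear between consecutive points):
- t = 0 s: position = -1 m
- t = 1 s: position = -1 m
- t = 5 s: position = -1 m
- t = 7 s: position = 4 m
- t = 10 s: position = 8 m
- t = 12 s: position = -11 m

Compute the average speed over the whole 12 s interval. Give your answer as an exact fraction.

Average speed = (total path length)/(elapsed time); on a piecewise-linear x-t graph the path length is Σ|Δx|.
0–1 s: |Δx| = |-1 − -1| = 0 m
1–5 s: |Δx| = |-1 − -1| = 0 m
5–7 s: |Δx| = |4 − -1| = 5 m
7–10 s: |Δx| = |8 − 4| = 4 m
10–12 s: |Δx| = |-11 − 8| = 19 m
Total path = 28 m; average speed = 28/12 = 7/3 m/s.

7/3 m/s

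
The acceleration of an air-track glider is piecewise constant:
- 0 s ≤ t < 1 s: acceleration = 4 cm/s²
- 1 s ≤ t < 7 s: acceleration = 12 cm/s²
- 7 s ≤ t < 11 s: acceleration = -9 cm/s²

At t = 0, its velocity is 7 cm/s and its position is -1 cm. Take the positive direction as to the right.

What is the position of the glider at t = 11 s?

On each constant-a segment, Δv = aΔt and Δx = v₀Δt + ½aΔt²; chain segment to segment.
0–1 s: v starts 7 cm/s; Δx = 7·1 + ½·4·1² = 9 cm; v ends 11 cm/s.
1–7 s: v starts 11 cm/s; Δx = 11·6 + ½·12·6² = 282 cm; v ends 83 cm/s.
7–11 s: v starts 83 cm/s; Δx = 83·4 + ½·-9·4² = 260 cm; v ends 47 cm/s.
x(11) = -1 + Σ Δx = 550 cm.

550 cm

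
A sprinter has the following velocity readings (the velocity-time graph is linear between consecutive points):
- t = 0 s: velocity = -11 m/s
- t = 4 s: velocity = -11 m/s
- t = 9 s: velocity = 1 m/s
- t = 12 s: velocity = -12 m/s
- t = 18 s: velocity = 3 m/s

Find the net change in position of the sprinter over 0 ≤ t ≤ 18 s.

Displacement is the signed area under the v-t curve.
0–4 s: -11 × 4 = -44 m
4–9 s: ½(-11 + 1)(5) = -25 m
9–12 s: ½(1 + -12)(3) = -16.5 m
12–18 s: ½(-12 + 3)(6) = -27 m
Net displacement = -112.5 m

-112.5 m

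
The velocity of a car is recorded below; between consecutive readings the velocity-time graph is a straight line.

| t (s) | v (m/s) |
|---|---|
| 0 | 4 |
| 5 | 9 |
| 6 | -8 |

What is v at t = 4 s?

8 m/s

On 0–5 s the graph is linear from 4 to 9 m/s: v(4) = 4 + (9 − 4)·(4 − 0)/(5 − 0) = 8 m/s.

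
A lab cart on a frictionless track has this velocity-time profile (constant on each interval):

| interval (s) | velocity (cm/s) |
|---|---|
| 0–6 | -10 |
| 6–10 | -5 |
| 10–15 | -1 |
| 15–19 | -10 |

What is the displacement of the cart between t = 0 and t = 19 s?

-125 cm

Net displacement equals the area under the velocity-time graph (areas below the axis count negative).
0–6 s: -10 × 6 = -60 cm
6–10 s: -5 × 4 = -20 cm
10–15 s: -1 × 5 = -5 cm
15–19 s: -10 × 4 = -40 cm
Net displacement = -125 cm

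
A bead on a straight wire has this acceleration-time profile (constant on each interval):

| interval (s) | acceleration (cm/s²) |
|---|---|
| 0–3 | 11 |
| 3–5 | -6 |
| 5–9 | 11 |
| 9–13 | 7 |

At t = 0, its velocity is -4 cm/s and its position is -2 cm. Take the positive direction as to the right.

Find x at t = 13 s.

On each constant-a segment, Δv = aΔt and Δx = v₀Δt + ½aΔt²; chain segment to segment.
0–3 s: v starts -4 cm/s; Δx = -4·3 + ½·11·3² = 37.5 cm; v ends 29 cm/s.
3–5 s: v starts 29 cm/s; Δx = 29·2 + ½·-6·2² = 46 cm; v ends 17 cm/s.
5–9 s: v starts 17 cm/s; Δx = 17·4 + ½·11·4² = 156 cm; v ends 61 cm/s.
9–13 s: v starts 61 cm/s; Δx = 61·4 + ½·7·4² = 300 cm; v ends 89 cm/s.
x(13) = -2 + Σ Δx = 537.5 cm.

537.5 cm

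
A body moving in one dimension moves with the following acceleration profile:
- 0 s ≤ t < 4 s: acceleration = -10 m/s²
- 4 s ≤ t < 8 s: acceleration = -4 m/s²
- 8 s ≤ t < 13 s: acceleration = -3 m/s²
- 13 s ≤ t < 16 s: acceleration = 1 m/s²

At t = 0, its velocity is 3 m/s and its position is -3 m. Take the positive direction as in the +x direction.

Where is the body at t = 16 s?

-753 m

On each constant-a segment, Δv = aΔt and Δx = v₀Δt + ½aΔt²; chain segment to segment.
0–4 s: v starts 3 m/s; Δx = 3·4 + ½·-10·4² = -68 m; v ends -37 m/s.
4–8 s: v starts -37 m/s; Δx = -37·4 + ½·-4·4² = -180 m; v ends -53 m/s.
8–13 s: v starts -53 m/s; Δx = -53·5 + ½·-3·5² = -302.5 m; v ends -68 m/s.
13–16 s: v starts -68 m/s; Δx = -68·3 + ½·1·3² = -199.5 m; v ends -65 m/s.
x(16) = -3 + Σ Δx = -753 m.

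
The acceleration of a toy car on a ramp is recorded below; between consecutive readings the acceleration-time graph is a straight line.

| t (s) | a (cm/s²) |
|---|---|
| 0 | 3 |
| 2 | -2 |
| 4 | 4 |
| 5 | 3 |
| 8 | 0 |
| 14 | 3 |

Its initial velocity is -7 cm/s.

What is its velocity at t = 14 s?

13 cm/s

Δv equals the area under the a-t graph; then v = v₀ + Δv.
0–2 s: ½(3 + -2)(2) = 1 cm/s
2–4 s: ½(-2 + 4)(2) = 2 cm/s
4–5 s: ½(4 + 3)(1) = 3.5 cm/s
5–8 s: ½(3 + 0)(3) = 4.5 cm/s
8–14 s: ½(0 + 3)(6) = 9 cm/s
Δv = 20 cm/s, so v(14) = -7 + (20) = 13 cm/s.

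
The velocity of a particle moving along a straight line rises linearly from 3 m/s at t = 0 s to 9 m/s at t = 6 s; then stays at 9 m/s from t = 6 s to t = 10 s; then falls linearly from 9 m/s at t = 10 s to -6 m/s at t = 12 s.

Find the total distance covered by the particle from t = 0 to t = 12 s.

79.8 m

Distance (not displacement) is the total path length: add the absolute areas under v-t.
0–6 s: |½(3 + 9)(6)| = 36 m
6–10 s: |9| × 4 = 36 m
10–12 s: v = 0 at t = 11.2 s; triangle areas 5.4 + 2.4 = 7.8 m
Total distance = 79.8 m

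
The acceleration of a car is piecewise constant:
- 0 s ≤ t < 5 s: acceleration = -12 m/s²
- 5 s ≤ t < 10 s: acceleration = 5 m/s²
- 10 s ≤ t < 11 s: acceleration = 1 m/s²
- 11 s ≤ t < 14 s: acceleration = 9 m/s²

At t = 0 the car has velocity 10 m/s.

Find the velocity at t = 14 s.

Δv equals the area under the a-t graph; then v = v₀ + Δv.
0–5 s: -12 × 5 = -60 m/s
5–10 s: 5 × 5 = 25 m/s
10–11 s: 1 × 1 = 1 m/s
11–14 s: 9 × 3 = 27 m/s
Δv = -7 m/s, so v(14) = 10 + (-7) = 3 m/s.

3 m/s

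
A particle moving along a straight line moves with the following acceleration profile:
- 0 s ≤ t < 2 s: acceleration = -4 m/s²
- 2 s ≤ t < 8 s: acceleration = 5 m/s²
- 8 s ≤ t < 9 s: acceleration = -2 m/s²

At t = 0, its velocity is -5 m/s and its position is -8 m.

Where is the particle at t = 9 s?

On each constant-a segment, Δv = aΔt and Δx = v₀Δt + ½aΔt²; chain segment to segment.
0–2 s: v starts -5 m/s; Δx = -5·2 + ½·-4·2² = -18 m; v ends -13 m/s.
2–8 s: v starts -13 m/s; Δx = -13·6 + ½·5·6² = 12 m; v ends 17 m/s.
8–9 s: v starts 17 m/s; Δx = 17·1 + ½·-2·1² = 16 m; v ends 15 m/s.
x(9) = -8 + Σ Δx = 2 m.

2 m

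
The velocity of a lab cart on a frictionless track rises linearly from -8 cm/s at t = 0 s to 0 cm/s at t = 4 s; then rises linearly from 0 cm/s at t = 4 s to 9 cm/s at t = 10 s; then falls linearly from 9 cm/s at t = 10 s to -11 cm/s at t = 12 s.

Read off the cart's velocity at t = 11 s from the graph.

On 10–12 s the graph is linear from 9 to -11 cm/s: v(11) = 9 + (-11 − 9)·(11 − 10)/(12 − 10) = -1 cm/s.

-1 cm/s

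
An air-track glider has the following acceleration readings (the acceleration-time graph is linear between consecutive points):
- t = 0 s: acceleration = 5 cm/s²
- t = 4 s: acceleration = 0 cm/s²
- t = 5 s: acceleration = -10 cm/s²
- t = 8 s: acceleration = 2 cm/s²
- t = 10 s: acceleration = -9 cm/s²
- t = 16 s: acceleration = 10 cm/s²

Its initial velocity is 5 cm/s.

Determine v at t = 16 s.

-6 cm/s

Δv equals the area under the a-t graph; then v = v₀ + Δv.
0–4 s: ½(5 + 0)(4) = 10 cm/s
4–5 s: ½(0 + -10)(1) = -5 cm/s
5–8 s: ½(-10 + 2)(3) = -12 cm/s
8–10 s: ½(2 + -9)(2) = -7 cm/s
10–16 s: ½(-9 + 10)(6) = 3 cm/s
Δv = -11 cm/s, so v(16) = 5 + (-11) = -6 cm/s.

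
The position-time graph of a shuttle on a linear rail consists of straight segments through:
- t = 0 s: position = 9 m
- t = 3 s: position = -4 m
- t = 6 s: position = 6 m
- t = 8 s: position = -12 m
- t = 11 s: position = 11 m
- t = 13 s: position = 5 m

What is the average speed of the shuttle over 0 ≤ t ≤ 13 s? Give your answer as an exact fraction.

Average speed = (total path length)/(elapsed time); on a piecewise-linear x-t graph the path length is Σ|Δx|.
0–3 s: |Δx| = |-4 − 9| = 13 m
3–6 s: |Δx| = |6 − -4| = 10 m
6–8 s: |Δx| = |-12 − 6| = 18 m
8–11 s: |Δx| = |11 − -12| = 23 m
11–13 s: |Δx| = |5 − 11| = 6 m
Total path = 70 m; average speed = 70/13 = 70/13 m/s.

70/13 m/s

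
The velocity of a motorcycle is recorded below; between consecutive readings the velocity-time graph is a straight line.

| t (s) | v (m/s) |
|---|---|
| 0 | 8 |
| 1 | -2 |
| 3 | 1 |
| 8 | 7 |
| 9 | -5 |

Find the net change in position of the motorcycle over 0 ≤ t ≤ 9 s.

Net displacement equals the area under the velocity-time graph (areas below the axis count negative).
0–1 s: ½(8 + -2)(1) = 3 m
1–3 s: ½(-2 + 1)(2) = -1 m
3–8 s: ½(1 + 7)(5) = 20 m
8–9 s: ½(7 + -5)(1) = 1 m
Net displacement = 23 m

23 m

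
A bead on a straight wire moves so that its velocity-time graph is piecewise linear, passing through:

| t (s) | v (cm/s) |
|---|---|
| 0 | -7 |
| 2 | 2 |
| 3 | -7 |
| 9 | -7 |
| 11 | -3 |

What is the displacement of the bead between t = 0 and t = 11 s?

-59.5 cm

Net displacement equals the area under the velocity-time graph (areas below the axis count negative).
0–2 s: ½(-7 + 2)(2) = -5 cm
2–3 s: ½(2 + -7)(1) = -2.5 cm
3–9 s: -7 × 6 = -42 cm
9–11 s: ½(-7 + -3)(2) = -10 cm
Net displacement = -59.5 cm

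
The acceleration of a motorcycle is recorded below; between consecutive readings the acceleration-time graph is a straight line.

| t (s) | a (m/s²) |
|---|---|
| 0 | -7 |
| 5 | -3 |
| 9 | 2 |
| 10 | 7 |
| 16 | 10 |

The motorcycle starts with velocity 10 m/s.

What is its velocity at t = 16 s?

Δv equals the area under the a-t graph; then v = v₀ + Δv.
0–5 s: ½(-7 + -3)(5) = -25 m/s
5–9 s: ½(-3 + 2)(4) = -2 m/s
9–10 s: ½(2 + 7)(1) = 4.5 m/s
10–16 s: ½(7 + 10)(6) = 51 m/s
Δv = 28.5 m/s, so v(16) = 10 + (28.5) = 38.5 m/s.

38.5 m/s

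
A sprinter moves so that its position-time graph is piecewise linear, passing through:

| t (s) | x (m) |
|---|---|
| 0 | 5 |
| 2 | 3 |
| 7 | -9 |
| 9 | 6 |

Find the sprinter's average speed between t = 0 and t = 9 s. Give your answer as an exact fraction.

29/9 m/s

Average speed = (total path length)/(elapsed time); on a piecewise-linear x-t graph the path length is Σ|Δx|.
0–2 s: |Δx| = |3 − 5| = 2 m
2–7 s: |Δx| = |-9 − 3| = 12 m
7–9 s: |Δx| = |6 − -9| = 15 m
Total path = 29 m; average speed = 29/9 = 29/9 m/s.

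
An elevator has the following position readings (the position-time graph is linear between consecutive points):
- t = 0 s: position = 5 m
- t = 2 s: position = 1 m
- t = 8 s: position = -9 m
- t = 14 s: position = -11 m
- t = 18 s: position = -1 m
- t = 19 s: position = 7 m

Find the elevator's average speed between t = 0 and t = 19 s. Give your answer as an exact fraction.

Average speed = (total path length)/(elapsed time); on a piecewise-linear x-t graph the path length is Σ|Δx|.
0–2 s: |Δx| = |1 − 5| = 4 m
2–8 s: |Δx| = |-9 − 1| = 10 m
8–14 s: |Δx| = |-11 − -9| = 2 m
14–18 s: |Δx| = |-1 − -11| = 10 m
18–19 s: |Δx| = |7 − -1| = 8 m
Total path = 34 m; average speed = 34/19 = 34/19 m/s.

34/19 m/s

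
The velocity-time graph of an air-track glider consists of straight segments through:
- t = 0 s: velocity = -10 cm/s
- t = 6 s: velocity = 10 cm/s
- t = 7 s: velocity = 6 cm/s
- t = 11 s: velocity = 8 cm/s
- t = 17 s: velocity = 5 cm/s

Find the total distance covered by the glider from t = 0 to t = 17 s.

105 cm

Distance (not displacement) is the total path length: add the absolute areas under v-t.
0–6 s: v = 0 at t = 3 s; triangle areas 15 + 15 = 30 cm
6–7 s: |½(10 + 6)(1)| = 8 cm
7–11 s: |½(6 + 8)(4)| = 28 cm
11–17 s: |½(8 + 5)(6)| = 39 cm
Total distance = 105 cm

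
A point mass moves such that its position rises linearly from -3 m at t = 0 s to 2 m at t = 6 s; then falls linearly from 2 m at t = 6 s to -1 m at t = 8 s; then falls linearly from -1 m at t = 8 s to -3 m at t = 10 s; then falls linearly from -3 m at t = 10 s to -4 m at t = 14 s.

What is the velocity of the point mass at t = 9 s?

Velocity is the slope of the x-t graph on 8–10 s: (-3 − -1)/(10 − 8) = -1 m/s.

-1 m/s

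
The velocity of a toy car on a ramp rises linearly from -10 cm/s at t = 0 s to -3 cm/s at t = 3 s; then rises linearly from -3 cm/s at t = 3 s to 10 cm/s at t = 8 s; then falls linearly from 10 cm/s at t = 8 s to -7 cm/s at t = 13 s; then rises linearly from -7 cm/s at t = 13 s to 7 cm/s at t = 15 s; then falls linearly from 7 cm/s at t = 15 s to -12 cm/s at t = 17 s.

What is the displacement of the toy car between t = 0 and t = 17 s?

0.5 cm

Displacement is the signed area under the v-t curve.
0–3 s: ½(-10 + -3)(3) = -19.5 cm
3–8 s: ½(-3 + 10)(5) = 17.5 cm
8–13 s: ½(10 + -7)(5) = 7.5 cm
13–15 s: ½(-7 + 7)(2) = 0 cm
15–17 s: ½(7 + -12)(2) = -5 cm
Net displacement = 0.5 cm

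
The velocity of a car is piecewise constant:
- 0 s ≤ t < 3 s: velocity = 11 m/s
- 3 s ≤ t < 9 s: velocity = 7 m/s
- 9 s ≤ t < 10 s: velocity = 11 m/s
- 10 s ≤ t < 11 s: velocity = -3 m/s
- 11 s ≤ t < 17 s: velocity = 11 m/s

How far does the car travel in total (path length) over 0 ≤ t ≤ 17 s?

Total distance travelled is ∫|v| dt — sum the magnitudes of each area piece.
0–3 s: |11| × 3 = 33 m
3–9 s: |7| × 6 = 42 m
9–10 s: |11| × 1 = 11 m
10–11 s: |-3| × 1 = 3 m
11–17 s: |11| × 6 = 66 m
Total distance = 155 m

155 m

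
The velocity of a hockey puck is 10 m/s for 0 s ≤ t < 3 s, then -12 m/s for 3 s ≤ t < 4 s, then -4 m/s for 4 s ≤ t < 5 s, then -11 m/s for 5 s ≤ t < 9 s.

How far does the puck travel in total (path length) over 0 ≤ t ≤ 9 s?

90 m

Total distance travelled is ∫|v| dt — sum the magnitudes of each area piece.
0–3 s: |10| × 3 = 30 m
3–4 s: |-12| × 1 = 12 m
4–5 s: |-4| × 1 = 4 m
5–9 s: |-11| × 4 = 44 m
Total distance = 90 m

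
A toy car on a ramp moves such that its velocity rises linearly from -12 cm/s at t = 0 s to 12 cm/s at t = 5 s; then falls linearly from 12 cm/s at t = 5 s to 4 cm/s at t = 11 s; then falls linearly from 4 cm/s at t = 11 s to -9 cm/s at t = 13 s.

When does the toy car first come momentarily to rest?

v changes sign on 0–5 s (from -12 to 12); the graph is linear there, so v = 0 at t = 0 + (12)·(5 − 0)/(12 − -12) = 2.5 s.

t = 2.5 s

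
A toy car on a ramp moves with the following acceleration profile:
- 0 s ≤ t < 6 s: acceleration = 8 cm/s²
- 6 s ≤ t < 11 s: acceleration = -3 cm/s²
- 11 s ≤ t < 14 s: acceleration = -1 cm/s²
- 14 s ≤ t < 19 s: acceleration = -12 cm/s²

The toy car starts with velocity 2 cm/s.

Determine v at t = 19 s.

Δv equals the area under the a-t graph; then v = v₀ + Δv.
0–6 s: 8 × 6 = 48 cm/s
6–11 s: -3 × 5 = -15 cm/s
11–14 s: -1 × 3 = -3 cm/s
14–19 s: -12 × 5 = -60 cm/s
Δv = -30 cm/s, so v(19) = 2 + (-30) = -28 cm/s.

-28 cm/s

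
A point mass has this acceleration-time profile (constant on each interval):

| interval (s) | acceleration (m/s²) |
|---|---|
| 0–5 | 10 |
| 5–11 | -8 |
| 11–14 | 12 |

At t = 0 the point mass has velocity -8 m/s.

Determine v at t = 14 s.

30 m/s

Δv equals the area under the a-t graph; then v = v₀ + Δv.
0–5 s: 10 × 5 = 50 m/s
5–11 s: -8 × 6 = -48 m/s
11–14 s: 12 × 3 = 36 m/s
Δv = 38 m/s, so v(14) = -8 + (38) = 30 m/s.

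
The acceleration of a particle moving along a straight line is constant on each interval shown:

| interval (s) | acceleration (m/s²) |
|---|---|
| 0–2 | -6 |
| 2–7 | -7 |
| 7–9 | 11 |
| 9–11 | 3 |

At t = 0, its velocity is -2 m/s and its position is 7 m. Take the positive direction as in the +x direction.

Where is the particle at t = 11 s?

On each constant-a segment, Δv = aΔt and Δx = v₀Δt + ½aΔt²; chain segment to segment.
0–2 s: v starts -2 m/s; Δx = -2·2 + ½·-6·2² = -16 m; v ends -14 m/s.
2–7 s: v starts -14 m/s; Δx = -14·5 + ½·-7·5² = -157.5 m; v ends -49 m/s.
7–9 s: v starts -49 m/s; Δx = -49·2 + ½·11·2² = -76 m; v ends -27 m/s.
9–11 s: v starts -27 m/s; Δx = -27·2 + ½·3·2² = -48 m; v ends -21 m/s.
x(11) = 7 + Σ Δx = -290.5 m.

-290.5 m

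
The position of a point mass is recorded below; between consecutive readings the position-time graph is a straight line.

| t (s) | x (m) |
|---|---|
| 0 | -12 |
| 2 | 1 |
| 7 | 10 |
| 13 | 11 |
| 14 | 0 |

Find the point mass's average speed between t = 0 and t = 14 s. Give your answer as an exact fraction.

17/7 m/s

Average speed = (total path length)/(elapsed time); on a piecewise-linear x-t graph the path length is Σ|Δx|.
0–2 s: |Δx| = |1 − -12| = 13 m
2–7 s: |Δx| = |10 − 1| = 9 m
7–13 s: |Δx| = |11 − 10| = 1 m
13–14 s: |Δx| = |0 − 11| = 11 m
Total path = 34 m; average speed = 34/14 = 17/7 m/s.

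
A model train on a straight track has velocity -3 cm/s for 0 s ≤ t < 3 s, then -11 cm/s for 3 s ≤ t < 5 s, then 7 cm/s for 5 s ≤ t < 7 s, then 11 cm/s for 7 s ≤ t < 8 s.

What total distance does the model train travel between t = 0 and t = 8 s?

56 cm

Distance (not displacement) is the total path length: add the absolute areas under v-t.
0–3 s: |-3| × 3 = 9 cm
3–5 s: |-11| × 2 = 22 cm
5–7 s: |7| × 2 = 14 cm
7–8 s: |11| × 1 = 11 cm
Total distance = 56 cm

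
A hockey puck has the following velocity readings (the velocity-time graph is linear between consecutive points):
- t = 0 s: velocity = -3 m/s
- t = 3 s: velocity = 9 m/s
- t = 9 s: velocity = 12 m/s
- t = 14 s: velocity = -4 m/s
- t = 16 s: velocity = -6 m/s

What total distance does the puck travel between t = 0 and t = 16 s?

109.25 m

Total distance travelled is ∫|v| dt — sum the magnitudes of each area piece.
0–3 s: v = 0 at t = 0.75 s; triangle areas 1.125 + 10.125 = 11.25 m
3–9 s: |½(9 + 12)(6)| = 63 m
9–14 s: v = 0 at t = 12.75 s; triangle areas 22.5 + 2.5 = 25 m
14–16 s: |½(-4 + -6)(2)| = 10 m
Total distance = 109.25 m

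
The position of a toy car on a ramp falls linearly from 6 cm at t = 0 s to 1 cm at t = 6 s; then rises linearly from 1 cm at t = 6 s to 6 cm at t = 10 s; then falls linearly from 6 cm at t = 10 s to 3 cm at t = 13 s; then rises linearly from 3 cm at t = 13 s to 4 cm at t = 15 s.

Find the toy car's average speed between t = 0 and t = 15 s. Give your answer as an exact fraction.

Average speed = (total path length)/(elapsed time); on a piecewise-linear x-t graph the path length is Σ|Δx|.
0–6 s: |Δx| = |1 − 6| = 5 cm
6–10 s: |Δx| = |6 − 1| = 5 cm
10–13 s: |Δx| = |3 − 6| = 3 cm
13–15 s: |Δx| = |4 − 3| = 1 cm
Total path = 14 cm; average speed = 14/15 = 14/15 cm/s.

14/15 cm/s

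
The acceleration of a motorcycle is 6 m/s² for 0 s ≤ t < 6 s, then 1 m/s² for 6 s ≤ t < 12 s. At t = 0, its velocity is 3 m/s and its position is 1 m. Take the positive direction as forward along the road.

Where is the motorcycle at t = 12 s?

379 m

On each constant-a segment, Δv = aΔt and Δx = v₀Δt + ½aΔt²; chain segment to segment.
0–6 s: v starts 3 m/s; Δx = 3·6 + ½·6·6² = 126 m; v ends 39 m/s.
6–12 s: v starts 39 m/s; Δx = 39·6 + ½·1·6² = 252 m; v ends 45 m/s.
x(12) = 1 + Σ Δx = 379 m.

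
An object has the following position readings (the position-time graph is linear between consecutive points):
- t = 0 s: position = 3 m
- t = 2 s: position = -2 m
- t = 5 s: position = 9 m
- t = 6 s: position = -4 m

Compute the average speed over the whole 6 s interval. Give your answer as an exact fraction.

29/6 m/s

Average speed = (total path length)/(elapsed time); on a piecewise-linear x-t graph the path length is Σ|Δx|.
0–2 s: |Δx| = |-2 − 3| = 5 m
2–5 s: |Δx| = |9 − -2| = 11 m
5–6 s: |Δx| = |-4 − 9| = 13 m
Total path = 29 m; average speed = 29/6 = 29/6 m/s.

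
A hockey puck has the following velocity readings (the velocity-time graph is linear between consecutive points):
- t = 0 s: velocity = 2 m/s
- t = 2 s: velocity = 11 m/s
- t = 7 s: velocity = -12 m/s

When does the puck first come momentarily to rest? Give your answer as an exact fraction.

v changes sign on 2–7 s (from 11 to -12); the graph is linear there, so v = 0 at t = 2 + (-11)·(7 − 2)/(-12 − 11) = 101/23 s.

t = 101/23 s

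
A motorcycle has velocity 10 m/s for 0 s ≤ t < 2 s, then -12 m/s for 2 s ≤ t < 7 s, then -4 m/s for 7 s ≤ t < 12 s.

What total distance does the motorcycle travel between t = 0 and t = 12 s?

100 m

Total distance travelled is ∫|v| dt — sum the magnitudes of each area piece.
0–2 s: |10| × 2 = 20 m
2–7 s: |-12| × 5 = 60 m
7–12 s: |-4| × 5 = 20 m
Total distance = 100 m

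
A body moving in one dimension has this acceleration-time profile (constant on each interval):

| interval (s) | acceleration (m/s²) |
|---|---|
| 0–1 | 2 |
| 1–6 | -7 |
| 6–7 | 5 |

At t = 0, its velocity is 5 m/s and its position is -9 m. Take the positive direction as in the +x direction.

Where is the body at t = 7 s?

On each constant-a segment, Δv = aΔt and Δx = v₀Δt + ½aΔt²; chain segment to segment.
0–1 s: v starts 5 m/s; Δx = 5·1 + ½·2·1² = 6 m; v ends 7 m/s.
1–6 s: v starts 7 m/s; Δx = 7·5 + ½·-7·5² = -52.5 m; v ends -28 m/s.
6–7 s: v starts -28 m/s; Δx = -28·1 + ½·5·1² = -25.5 m; v ends -23 m/s.
x(7) = -9 + Σ Δx = -81 m.

-81 m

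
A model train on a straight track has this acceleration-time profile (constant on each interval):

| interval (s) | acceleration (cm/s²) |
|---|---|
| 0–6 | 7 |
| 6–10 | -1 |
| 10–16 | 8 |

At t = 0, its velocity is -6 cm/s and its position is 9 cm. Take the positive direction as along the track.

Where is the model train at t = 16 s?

571 cm

On each constant-a segment, Δv = aΔt and Δx = v₀Δt + ½aΔt²; chain segment to segment.
0–6 s: v starts -6 cm/s; Δx = -6·6 + ½·7·6² = 90 cm; v ends 36 cm/s.
6–10 s: v starts 36 cm/s; Δx = 36·4 + ½·-1·4² = 136 cm; v ends 32 cm/s.
10–16 s: v starts 32 cm/s; Δx = 32·6 + ½·8·6² = 336 cm; v ends 80 cm/s.
x(16) = 9 + Σ Δx = 571 cm.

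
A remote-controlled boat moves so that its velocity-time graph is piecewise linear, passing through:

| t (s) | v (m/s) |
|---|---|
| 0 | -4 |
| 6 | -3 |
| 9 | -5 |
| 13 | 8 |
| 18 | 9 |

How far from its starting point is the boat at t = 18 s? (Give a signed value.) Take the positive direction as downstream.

Net displacement equals the area under the velocity-time graph (areas below the axis count negative).
0–6 s: ½(-4 + -3)(6) = -21 m
6–9 s: ½(-3 + -5)(3) = -12 m
9–13 s: ½(-5 + 8)(4) = 6 m
13–18 s: ½(8 + 9)(5) = 42.5 m
Net displacement = 15.5 m

15.5 m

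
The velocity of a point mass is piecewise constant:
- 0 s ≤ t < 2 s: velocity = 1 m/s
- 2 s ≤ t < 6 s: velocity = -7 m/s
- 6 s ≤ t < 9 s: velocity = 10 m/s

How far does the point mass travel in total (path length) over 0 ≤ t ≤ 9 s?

Distance (not displacement) is the total path length: add the absolute areas under v-t.
0–2 s: |1| × 2 = 2 m
2–6 s: |-7| × 4 = 28 m
6–9 s: |10| × 3 = 30 m
Total distance = 60 m

60 m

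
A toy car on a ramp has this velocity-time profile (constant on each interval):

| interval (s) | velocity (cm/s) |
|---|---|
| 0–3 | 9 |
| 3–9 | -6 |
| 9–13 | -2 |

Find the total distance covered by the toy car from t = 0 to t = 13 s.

71 cm

Total distance travelled is ∫|v| dt — sum the magnitudes of each area piece.
0–3 s: |9| × 3 = 27 cm
3–9 s: |-6| × 6 = 36 cm
9–13 s: |-2| × 4 = 8 cm
Total distance = 71 cm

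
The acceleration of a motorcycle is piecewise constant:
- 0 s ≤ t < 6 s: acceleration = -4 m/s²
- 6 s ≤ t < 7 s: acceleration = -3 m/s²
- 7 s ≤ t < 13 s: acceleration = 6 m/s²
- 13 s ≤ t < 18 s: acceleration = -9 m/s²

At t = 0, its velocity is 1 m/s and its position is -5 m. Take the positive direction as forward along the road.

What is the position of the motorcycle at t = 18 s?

-206 m

On each constant-a segment, Δv = aΔt and Δx = v₀Δt + ½aΔt²; chain segment to segment.
0–6 s: v starts 1 m/s; Δx = 1·6 + ½·-4·6² = -66 m; v ends -23 m/s.
6–7 s: v starts -23 m/s; Δx = -23·1 + ½·-3·1² = -24.5 m; v ends -26 m/s.
7–13 s: v starts -26 m/s; Δx = -26·6 + ½·6·6² = -48 m; v ends 10 m/s.
13–18 s: v starts 10 m/s; Δx = 10·5 + ½·-9·5² = -62.5 m; v ends -35 m/s.
x(18) = -5 + Σ Δx = -206 m.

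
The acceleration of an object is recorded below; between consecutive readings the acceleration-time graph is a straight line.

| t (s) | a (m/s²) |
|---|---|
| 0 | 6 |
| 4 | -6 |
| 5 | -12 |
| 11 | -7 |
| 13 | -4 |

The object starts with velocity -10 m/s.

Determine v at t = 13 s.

Δv equals the area under the a-t graph; then v = v₀ + Δv.
0–4 s: ½(6 + -6)(4) = 0 m/s
4–5 s: ½(-6 + -12)(1) = -9 m/s
5–11 s: ½(-12 + -7)(6) = -57 m/s
11–13 s: ½(-7 + -4)(2) = -11 m/s
Δv = -77 m/s, so v(13) = -10 + (-77) = -87 m/s.

-87 m/s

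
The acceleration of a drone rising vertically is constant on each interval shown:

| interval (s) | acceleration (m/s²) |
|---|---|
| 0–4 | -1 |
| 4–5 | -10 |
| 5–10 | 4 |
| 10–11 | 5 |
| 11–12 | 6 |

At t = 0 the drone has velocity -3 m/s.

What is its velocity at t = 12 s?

Δv equals the area under the a-t graph; then v = v₀ + Δv.
0–4 s: -1 × 4 = -4 m/s
4–5 s: -10 × 1 = -10 m/s
5–10 s: 4 × 5 = 20 m/s
10–11 s: 5 × 1 = 5 m/s
11–12 s: 6 × 1 = 6 m/s
Δv = 17 m/s, so v(12) = -3 + (17) = 14 m/s.

14 m/s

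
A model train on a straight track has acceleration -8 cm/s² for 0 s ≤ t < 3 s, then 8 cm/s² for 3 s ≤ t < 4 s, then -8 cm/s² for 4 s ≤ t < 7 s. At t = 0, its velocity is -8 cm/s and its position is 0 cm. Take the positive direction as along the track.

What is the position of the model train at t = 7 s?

-196 cm

On each constant-a segment, Δv = aΔt and Δx = v₀Δt + ½aΔt²; chain segment to segment.
0–3 s: v starts -8 cm/s; Δx = -8·3 + ½·-8·3² = -60 cm; v ends -32 cm/s.
3–4 s: v starts -32 cm/s; Δx = -32·1 + ½·8·1² = -28 cm; v ends -24 cm/s.
4–7 s: v starts -24 cm/s; Δx = -24·3 + ½·-8·3² = -108 cm; v ends -48 cm/s.
x(7) = 0 + Σ Δx = -196 cm.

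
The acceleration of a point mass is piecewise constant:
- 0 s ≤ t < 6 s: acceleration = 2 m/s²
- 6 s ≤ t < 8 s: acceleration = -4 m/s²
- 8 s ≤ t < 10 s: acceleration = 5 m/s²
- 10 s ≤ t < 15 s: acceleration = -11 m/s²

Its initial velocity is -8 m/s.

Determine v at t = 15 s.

Δv equals the area under the a-t graph; then v = v₀ + Δv.
0–6 s: 2 × 6 = 12 m/s
6–8 s: -4 × 2 = -8 m/s
8–10 s: 5 × 2 = 10 m/s
10–15 s: -11 × 5 = -55 m/s
Δv = -41 m/s, so v(15) = -8 + (-41) = -49 m/s.

-49 m/s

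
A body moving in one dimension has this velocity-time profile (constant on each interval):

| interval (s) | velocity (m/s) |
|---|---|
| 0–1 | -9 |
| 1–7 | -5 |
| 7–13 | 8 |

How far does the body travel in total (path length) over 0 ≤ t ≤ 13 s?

Distance (not displacement) is the total path length: add the absolute areas under v-t.
0–1 s: |-9| × 1 = 9 m
1–7 s: |-5| × 6 = 30 m
7–13 s: |8| × 6 = 48 m
Total distance = 87 m

87 m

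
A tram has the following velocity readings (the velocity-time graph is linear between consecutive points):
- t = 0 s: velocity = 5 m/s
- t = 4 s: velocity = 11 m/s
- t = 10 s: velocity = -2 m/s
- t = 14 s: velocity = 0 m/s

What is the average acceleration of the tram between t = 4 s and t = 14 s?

Average acceleration = Δv/Δt = (0 − 11)/(14 − 4) = -1.1 m/s².

-1.1 m/s²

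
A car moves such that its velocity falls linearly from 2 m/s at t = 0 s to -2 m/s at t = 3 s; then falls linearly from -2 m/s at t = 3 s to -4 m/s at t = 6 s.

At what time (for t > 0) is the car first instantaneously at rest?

v changes sign on 0–3 s (from 2 to -2); the graph is linear there, so v = 0 at t = 0 + (-2)·(3 − 0)/(-2 − 2) = 1.5 s.

t = 1.5 s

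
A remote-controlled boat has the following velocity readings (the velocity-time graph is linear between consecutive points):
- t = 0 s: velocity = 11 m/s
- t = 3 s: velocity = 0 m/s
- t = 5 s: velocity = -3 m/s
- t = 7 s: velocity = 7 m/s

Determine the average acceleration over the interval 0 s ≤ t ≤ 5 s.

-2.8 m/s²

Average acceleration = Δv/Δt = (-3 − 11)/(5 − 0) = -2.8 m/s².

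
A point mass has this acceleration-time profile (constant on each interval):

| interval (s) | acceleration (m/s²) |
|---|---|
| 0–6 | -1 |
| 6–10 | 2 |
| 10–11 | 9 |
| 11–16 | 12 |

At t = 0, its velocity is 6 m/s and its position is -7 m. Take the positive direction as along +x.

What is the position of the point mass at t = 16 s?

274.5 m

On each constant-a segment, Δv = aΔt and Δx = v₀Δt + ½aΔt²; chain segment to segment.
0–6 s: v starts 6 m/s; Δx = 6·6 + ½·-1·6² = 18 m; v ends 0 m/s.
6–10 s: v starts 0 m/s; Δx = 0·4 + ½·2·4² = 16 m; v ends 8 m/s.
10–11 s: v starts 8 m/s; Δx = 8·1 + ½·9·1² = 12.5 m; v ends 17 m/s.
11–16 s: v starts 17 m/s; Δx = 17·5 + ½·12·5² = 235 m; v ends 77 m/s.
x(16) = -7 + Σ Δx = 274.5 m.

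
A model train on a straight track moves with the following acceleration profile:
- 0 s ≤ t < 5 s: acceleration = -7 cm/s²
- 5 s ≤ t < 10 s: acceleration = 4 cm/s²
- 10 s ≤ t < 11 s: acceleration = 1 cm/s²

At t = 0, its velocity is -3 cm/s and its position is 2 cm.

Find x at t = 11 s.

-258 cm

On each constant-a segment, Δv = aΔt and Δx = v₀Δt + ½aΔt²; chain segment to segment.
0–5 s: v starts -3 cm/s; Δx = -3·5 + ½·-7·5² = -102.5 cm; v ends -38 cm/s.
5–10 s: v starts -38 cm/s; Δx = -38·5 + ½·4·5² = -140 cm; v ends -18 cm/s.
10–11 s: v starts -18 cm/s; Δx = -18·1 + ½·1·1² = -17.5 cm; v ends -17 cm/s.
x(11) = 2 + Σ Δx = -258 cm.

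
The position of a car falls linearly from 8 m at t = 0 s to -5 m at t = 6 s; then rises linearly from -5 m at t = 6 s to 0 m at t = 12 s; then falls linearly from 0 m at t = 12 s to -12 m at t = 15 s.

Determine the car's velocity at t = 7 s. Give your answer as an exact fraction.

5/6 m/s

Velocity is the slope of the x-t graph on 6–12 s: (0 − -5)/(12 − 6) = 5/6 m/s.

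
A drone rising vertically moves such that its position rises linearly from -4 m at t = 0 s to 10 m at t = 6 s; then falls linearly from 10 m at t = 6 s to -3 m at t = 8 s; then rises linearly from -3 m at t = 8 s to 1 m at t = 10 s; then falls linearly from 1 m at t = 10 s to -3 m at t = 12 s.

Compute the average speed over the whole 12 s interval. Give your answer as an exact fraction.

35/12 m/s

Average speed = (total path length)/(elapsed time); on a piecewise-linear x-t graph the path length is Σ|Δx|.
0–6 s: |Δx| = |10 − -4| = 14 m
6–8 s: |Δx| = |-3 − 10| = 13 m
8–10 s: |Δx| = |1 − -3| = 4 m
10–12 s: |Δx| = |-3 − 1| = 4 m
Total path = 35 m; average speed = 35/12 = 35/12 m/s.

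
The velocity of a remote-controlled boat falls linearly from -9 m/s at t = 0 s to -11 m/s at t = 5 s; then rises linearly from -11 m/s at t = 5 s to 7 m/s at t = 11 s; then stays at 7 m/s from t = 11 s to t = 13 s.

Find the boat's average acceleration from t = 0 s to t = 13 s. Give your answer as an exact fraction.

16/13 m/s²

Average acceleration = Δv/Δt = (7 − -9)/(13 − 0) = 16/13 m/s².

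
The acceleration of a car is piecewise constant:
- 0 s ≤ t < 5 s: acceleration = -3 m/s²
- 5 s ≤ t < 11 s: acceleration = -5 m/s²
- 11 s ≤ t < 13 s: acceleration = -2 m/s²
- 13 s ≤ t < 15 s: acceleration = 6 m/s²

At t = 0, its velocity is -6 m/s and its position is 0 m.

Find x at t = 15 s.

On each constant-a segment, Δv = aΔt and Δx = v₀Δt + ½aΔt²; chain segment to segment.
0–5 s: v starts -6 m/s; Δx = -6·5 + ½·-3·5² = -67.5 m; v ends -21 m/s.
5–11 s: v starts -21 m/s; Δx = -21·6 + ½·-5·6² = -216 m; v ends -51 m/s.
11–13 s: v starts -51 m/s; Δx = -51·2 + ½·-2·2² = -106 m; v ends -55 m/s.
13–15 s: v starts -55 m/s; Δx = -55·2 + ½·6·2² = -98 m; v ends -43 m/s.
x(15) = 0 + Σ Δx = -487.5 m.

-487.5 m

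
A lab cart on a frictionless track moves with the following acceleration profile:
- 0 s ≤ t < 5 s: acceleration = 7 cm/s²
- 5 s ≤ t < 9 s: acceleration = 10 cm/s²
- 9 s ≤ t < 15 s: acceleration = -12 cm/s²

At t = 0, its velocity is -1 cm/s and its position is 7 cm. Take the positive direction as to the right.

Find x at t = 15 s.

On each constant-a segment, Δv = aΔt and Δx = v₀Δt + ½aΔt²; chain segment to segment.
0–5 s: v starts -1 cm/s; Δx = -1·5 + ½·7·5² = 82.5 cm; v ends 34 cm/s.
5–9 s: v starts 34 cm/s; Δx = 34·4 + ½·10·4² = 216 cm; v ends 74 cm/s.
9–15 s: v starts 74 cm/s; Δx = 74·6 + ½·-12·6² = 228 cm; v ends 2 cm/s.
x(15) = 7 + Σ Δx = 533.5 cm.

533.5 cm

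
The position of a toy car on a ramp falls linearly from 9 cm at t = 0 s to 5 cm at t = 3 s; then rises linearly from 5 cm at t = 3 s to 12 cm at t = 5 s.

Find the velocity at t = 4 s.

Velocity is the slope of the x-t graph on 3–5 s: (12 − 5)/(5 − 3) = 3.5 cm/s.

3.5 cm/s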